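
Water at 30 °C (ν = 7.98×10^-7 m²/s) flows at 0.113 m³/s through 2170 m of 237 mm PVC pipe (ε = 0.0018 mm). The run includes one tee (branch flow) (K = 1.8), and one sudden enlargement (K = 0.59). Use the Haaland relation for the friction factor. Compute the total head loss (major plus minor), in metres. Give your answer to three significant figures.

V = 4Q/(πD²) = 2.561 m/s; V²/2g = 0.3344 m
Re = 7.61×10^5, ε/D = 7.59×10^-6 → f = 0.01225 (Haaland)
Major: h_f = f(L/D)·V²/2g = 0.01225·9156·0.3344 = 37.51 m
Minor: ΣK = 2.39; h_m = ΣK·V²/2g = 0.7992 m
Total H_L = 37.51 + 0.7992 = 38.30 m

H_L ≈ 38.3 m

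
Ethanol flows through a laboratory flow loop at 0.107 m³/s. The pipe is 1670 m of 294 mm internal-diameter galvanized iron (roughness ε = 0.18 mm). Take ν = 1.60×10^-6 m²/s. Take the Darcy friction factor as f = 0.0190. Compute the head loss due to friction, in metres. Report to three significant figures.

V = 4Q/(πD²) = 4·0.107/(π·0.294²) = 1.576 m/s
h_f = f(L/D)V²/(2g) = 0.01900·(1670/0.294)·1.576²/(2·9.81) = 13.67 m

h_f ≈ 13.7 m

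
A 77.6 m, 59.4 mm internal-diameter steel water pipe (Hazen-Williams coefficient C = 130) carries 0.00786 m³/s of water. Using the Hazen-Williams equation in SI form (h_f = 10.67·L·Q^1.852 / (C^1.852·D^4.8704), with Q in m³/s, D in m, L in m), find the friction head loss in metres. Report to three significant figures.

h_f ≈ 12.0 m

h_f = 10.67·77.6·0.00786^1.852 / (130^1.852·0.0594^4.8704) = 11.95 m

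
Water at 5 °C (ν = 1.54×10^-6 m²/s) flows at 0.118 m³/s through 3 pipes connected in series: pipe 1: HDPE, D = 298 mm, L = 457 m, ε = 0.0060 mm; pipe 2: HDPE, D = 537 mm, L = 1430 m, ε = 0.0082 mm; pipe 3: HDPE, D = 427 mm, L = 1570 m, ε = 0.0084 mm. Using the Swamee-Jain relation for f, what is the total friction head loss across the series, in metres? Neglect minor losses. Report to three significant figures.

H ≈ 5.76 m

Pipe 1: V = 1.692 m/s, Re = 3.27×10^5, ε/D = 2.01×10^-5, f = 0.01439, h_1 = f(L/D)V²/2g = 3.219 m
Pipe 2: V = 0.5210 m/s, Re = 1.82×10^5, ε/D = 1.53×10^-5, f = 0.01596, h_2 = f(L/D)V²/2g = 0.5880 m
Pipe 3: V = 0.8240 m/s, Re = 2.28×10^5, ε/D = 1.97×10^-5, f = 0.01533, h_3 = f(L/D)V²/2g = 1.951 m
Series → Q common, losses add: H = Σh = 5.758 m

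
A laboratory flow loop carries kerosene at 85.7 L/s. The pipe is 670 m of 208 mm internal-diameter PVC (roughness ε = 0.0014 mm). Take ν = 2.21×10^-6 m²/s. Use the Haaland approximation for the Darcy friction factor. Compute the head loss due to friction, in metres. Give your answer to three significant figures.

V = 4Q/(πD²) = 4·0.0857/(π·0.208²) = 2.522 m/s
Re = VD/ν = 2.522·0.208/2.21×10^-6 = 2.37×10^5 → turbulent
ε/D = 0.0014/208 = 6.73×10^-6
Haaland: f = 0.01504
h_f = f(L/D)V²/(2g) = 0.01504·(670/0.208)·2.522²/(2·9.81) = 15.71 m

h_f ≈ 15.7 m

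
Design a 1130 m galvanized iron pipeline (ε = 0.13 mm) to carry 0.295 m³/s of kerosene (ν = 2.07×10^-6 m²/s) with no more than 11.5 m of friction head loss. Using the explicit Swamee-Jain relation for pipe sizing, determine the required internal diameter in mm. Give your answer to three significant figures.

D ≈ 418 mm

Swamee-Jain (Type III): D = 0.66·[ε^1.25·(LQ²/(gh_f))^4.75 + ν·Q^9.4·(L/(gh_f))^5.2]^0.04
LQ²/(gh_f) = 0.8717; L/(gh_f) = 10.02
Term 1 = ε^1.25·(…)^4.75 = 7.23×10^-6; Term 2 = ν·Q^9.4·(…)^5.2 = 3.44×10^-6
D = 0.66·(7.23×10^-6 + 3.44×10^-6)^0.04 = 0.4175 m = 418 mm
Check: V = 2.15 m/s, Re = 4.35×10^5, f = 0.01663, h_f = 10.6 m ≈ 11.5 m ✓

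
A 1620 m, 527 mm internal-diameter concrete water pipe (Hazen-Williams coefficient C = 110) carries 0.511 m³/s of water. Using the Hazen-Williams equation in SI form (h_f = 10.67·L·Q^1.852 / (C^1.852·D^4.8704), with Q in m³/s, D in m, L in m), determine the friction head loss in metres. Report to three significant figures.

h_f = 10.67·1620·0.511^1.852 / (110^1.852·0.527^4.8704) = 18.70 m

h_f ≈ 18.7 m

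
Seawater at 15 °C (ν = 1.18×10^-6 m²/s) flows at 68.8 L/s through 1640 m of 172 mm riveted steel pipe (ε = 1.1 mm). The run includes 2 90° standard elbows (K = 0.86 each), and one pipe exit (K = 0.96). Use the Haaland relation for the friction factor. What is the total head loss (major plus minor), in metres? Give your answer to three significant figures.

H_L ≈ 142 m

V = 4Q/(πD²) = 2.961 m/s; V²/2g = 0.4469 m
Re = 4.32×10^5, ε/D = 0.00640 → f = 0.03300 (Haaland)
Major: h_f = f(L/D)·V²/2g = 0.03300·9535·0.4469 = 140.6 m
Minor: ΣK = 2.68; h_m = ΣK·V²/2g = 1.198 m
Total H_L = 140.6 + 1.198 = 141.8 m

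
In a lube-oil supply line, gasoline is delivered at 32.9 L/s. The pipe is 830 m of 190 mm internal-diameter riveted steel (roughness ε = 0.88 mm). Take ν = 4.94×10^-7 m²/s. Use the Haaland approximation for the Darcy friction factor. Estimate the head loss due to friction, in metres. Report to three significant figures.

h_f ≈ 8.98 m

V = 4Q/(πD²) = 4·0.0329/(π·0.190²) = 1.160 m/s
Re = VD/ν = 1.160·0.190/4.94×10^-7 = 4.46×10^5 → turbulent
ε/D = 0.88/190 = 0.00463
Haaland: f = 0.02994
h_f = f(L/D)V²/(2g) = 0.02994·(830/0.190)·1.160²/(2·9.81) = 8.976 m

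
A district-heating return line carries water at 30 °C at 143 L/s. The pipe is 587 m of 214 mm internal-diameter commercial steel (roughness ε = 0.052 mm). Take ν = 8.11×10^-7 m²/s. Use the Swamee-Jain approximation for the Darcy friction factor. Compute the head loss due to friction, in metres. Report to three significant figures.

V = 4Q/(πD²) = 4·0.143/(π·0.214²) = 3.976 m/s
Re = VD/ν = 3.976·0.214/8.11×10^-7 = 1.05×10^6 → turbulent
ε/D = 0.052/214 = 2.43×10^-4
Swamee-Jain: f = 0.01518
h_f = f(L/D)V²/(2g) = 0.01518·(587/0.214)·3.976²/(2·9.81) = 33.55 m

h_f ≈ 33.6 m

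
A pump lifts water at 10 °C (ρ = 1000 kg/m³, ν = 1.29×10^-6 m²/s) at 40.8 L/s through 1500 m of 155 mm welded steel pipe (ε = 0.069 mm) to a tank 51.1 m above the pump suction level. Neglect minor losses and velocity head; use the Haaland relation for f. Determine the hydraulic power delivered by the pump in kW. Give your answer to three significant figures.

P_hyd ≈ 37.0 kW

V = 4Q/(πD²) = 2.162 m/s; Re = 2.60×10^5; ε/D = 4.45×10^-4; f = 0.01794
h_f = f(L/D)V²/2g = 41.37 m
Total head H = z + h_f = 51.1 + 41.37 = 92.47 m
P_hyd = ρgQH = 1000·9.81·0.0408·92.47 = 37.01 kW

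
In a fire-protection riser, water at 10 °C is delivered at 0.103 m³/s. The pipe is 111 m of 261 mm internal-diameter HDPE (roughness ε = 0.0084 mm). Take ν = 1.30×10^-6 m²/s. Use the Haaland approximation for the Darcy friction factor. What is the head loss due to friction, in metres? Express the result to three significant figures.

h_f ≈ 1.13 m

V = 4Q/(πD²) = 4·0.103/(π·0.261²) = 1.925 m/s
Re = VD/ν = 1.925·0.261/1.30×10^-6 = 3.87×10^5 → turbulent
ε/D = 0.0084/261 = 3.22×10^-5
Haaland: f = 0.01401
h_f = f(L/D)V²/(2g) = 0.01401·(111/0.261)·1.925²/(2·9.81) = 1.126 m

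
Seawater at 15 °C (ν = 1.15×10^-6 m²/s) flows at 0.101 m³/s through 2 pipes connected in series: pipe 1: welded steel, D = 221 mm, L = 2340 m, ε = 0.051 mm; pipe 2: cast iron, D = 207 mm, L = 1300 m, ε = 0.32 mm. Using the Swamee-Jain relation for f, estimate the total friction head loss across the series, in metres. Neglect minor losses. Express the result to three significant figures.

H ≈ 124 m

Pipe 1: V = 2.633 m/s, Re = 5.06×10^5, ε/D = 2.31×10^-4, f = 0.01578, h_1 = f(L/D)V²/2g = 59.03 m
Pipe 2: V = 3.001 m/s, Re = 5.40×10^5, ε/D = 0.00155, f = 0.02242, h_2 = f(L/D)V²/2g = 64.63 m
Series → Q common, losses add: H = Σh = 123.7 m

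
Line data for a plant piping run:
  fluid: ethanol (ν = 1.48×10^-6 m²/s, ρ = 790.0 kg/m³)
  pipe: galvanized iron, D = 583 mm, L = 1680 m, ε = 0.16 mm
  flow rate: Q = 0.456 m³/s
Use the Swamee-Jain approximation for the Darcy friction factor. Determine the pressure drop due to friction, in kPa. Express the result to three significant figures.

V = 4Q/(πD²) = 4·0.456/(π·0.583²) = 1.708 m/s
Re = VD/ν = 1.708·0.583/1.48×10^-6 = 6.73×10^5 → turbulent
ε/D = 0.16/583 = 2.74×10^-4
Swamee-Jain: f = 0.01585
h_f = f(L/D)V²/(2g) = 0.01585·(1680/0.583)·1.708²/(2·9.81) = 6.793 m
Δp = ρg·h_f = 790.0·9.81·6.793 = 52.65 kPa

Δp ≈ 52.6 kPa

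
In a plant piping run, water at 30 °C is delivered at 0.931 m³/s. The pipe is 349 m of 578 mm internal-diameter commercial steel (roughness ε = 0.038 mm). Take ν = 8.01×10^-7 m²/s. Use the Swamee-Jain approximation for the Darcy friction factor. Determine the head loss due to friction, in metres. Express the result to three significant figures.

h_f ≈ 4.66 m

V = 4Q/(πD²) = 4·0.931/(π·0.578²) = 3.548 m/s
Re = VD/ν = 3.548·0.578/8.01×10^-7 = 2.56×10^6 → turbulent
ε/D = 0.038/578 = 6.57×10^-5
Swamee-Jain: f = 0.01203
h_f = f(L/D)V²/(2g) = 0.01203·(349/0.578)·3.548²/(2·9.81) = 4.659 m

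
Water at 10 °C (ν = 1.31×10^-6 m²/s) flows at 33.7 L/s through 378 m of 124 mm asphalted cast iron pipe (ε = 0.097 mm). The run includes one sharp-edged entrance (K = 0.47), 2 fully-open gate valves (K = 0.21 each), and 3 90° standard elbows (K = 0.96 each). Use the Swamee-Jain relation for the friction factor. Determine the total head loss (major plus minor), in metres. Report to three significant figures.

H_L ≈ 25.6 m

V = 4Q/(πD²) = 2.791 m/s; V²/2g = 0.3969 m
Re = 2.64×10^5, ε/D = 7.82×10^-4 → f = 0.01993 (Swamee-Jain)
Major: h_f = f(L/D)·V²/2g = 0.01993·3048·0.3969 = 24.11 m
Minor: ΣK = 3.77; h_m = ΣK·V²/2g = 1.496 m
Total H_L = 24.11 + 1.496 = 25.61 m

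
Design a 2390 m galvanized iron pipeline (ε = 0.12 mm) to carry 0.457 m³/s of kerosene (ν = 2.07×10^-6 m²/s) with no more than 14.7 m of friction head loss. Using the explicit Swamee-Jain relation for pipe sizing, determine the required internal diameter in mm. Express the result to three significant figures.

D ≈ 543 mm

Swamee-Jain (Type III): D = 0.66·[ε^1.25·(LQ²/(gh_f))^4.75 + ν·Q^9.4·(L/(gh_f))^5.2]^0.04
LQ²/(gh_f) = 3.461; L/(gh_f) = 16.57
Term 1 = ε^1.25·(…)^4.75 = 0.00457; Term 2 = ν·Q^9.4·(…)^5.2 = 0.00288
D = 0.66·(0.00457 + 0.00288)^0.04 = 0.5426 m = 543 mm
Check: V = 1.98 m/s, Re = 5.18×10^5, f = 0.01566, h_f = 13.7 m ≈ 14.7 m ✓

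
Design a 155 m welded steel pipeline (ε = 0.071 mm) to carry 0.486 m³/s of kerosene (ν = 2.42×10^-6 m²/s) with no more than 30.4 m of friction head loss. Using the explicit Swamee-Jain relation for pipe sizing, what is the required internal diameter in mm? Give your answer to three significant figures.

D ≈ 278 mm

Swamee-Jain (Type III): D = 0.66·[ε^1.25·(LQ²/(gh_f))^4.75 + ν·Q^9.4·(L/(gh_f))^5.2]^0.04
LQ²/(gh_f) = 0.1228; L/(gh_f) = 0.5197
Term 1 = ε^1.25·(…)^4.75 = 3.07×10^-10; Term 2 = ν·Q^9.4·(…)^5.2 = 9.13×10^-11
D = 0.66·(3.07×10^-10 + 9.13×10^-11)^0.04 = 0.2777 m = 278 mm
Check: V = 8.03 m/s, Re = 9.21×10^5, f = 0.01541, h_f = 28.2 m ≈ 30.4 m ✓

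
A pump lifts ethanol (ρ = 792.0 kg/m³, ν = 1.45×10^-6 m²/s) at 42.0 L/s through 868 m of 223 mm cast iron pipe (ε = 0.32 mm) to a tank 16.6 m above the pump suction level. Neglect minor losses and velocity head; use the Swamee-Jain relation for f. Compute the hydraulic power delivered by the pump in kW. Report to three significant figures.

V = 4Q/(πD²) = 1.075 m/s; Re = 1.65×10^5; ε/D = 0.00143; f = 0.02298
h_f = f(L/D)V²/2g = 5.272 m
Total head H = z + h_f = 16.6 + 5.272 = 21.87 m
P_hyd = ρgQH = 792.0·9.81·0.0420·21.87 = 7.137 kW

P_hyd ≈ 7.14 kW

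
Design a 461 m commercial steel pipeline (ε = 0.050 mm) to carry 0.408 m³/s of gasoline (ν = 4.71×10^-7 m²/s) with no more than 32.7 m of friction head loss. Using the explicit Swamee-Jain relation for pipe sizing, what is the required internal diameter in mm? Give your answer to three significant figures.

Swamee-Jain (Type III): D = 0.66·[ε^1.25·(LQ²/(gh_f))^4.75 + ν·Q^9.4·(L/(gh_f))^5.2]^0.04
LQ²/(gh_f) = 0.2392; L/(gh_f) = 1.437
Term 1 = ε^1.25·(…)^4.75 = 4.71×10^-9; Term 2 = ν·Q^9.4·(…)^5.2 = 6.79×10^-10
D = 0.66·(4.71×10^-9 + 6.79×10^-10)^0.04 = 0.3082 m = 308 mm
Check: V = 5.47 m/s, Re = 3.58×10^6, f = 0.01357, h_f = 31.0 m ≈ 32.7 m ✓

D ≈ 308 mm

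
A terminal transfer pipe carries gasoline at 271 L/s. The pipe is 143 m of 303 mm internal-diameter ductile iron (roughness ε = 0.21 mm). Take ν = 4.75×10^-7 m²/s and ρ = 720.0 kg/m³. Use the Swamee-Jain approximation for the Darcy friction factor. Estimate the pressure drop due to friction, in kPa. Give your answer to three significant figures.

Δp ≈ 43.7 kPa

V = 4Q/(πD²) = 4·0.271/(π·0.303²) = 3.758 m/s
Re = VD/ν = 3.758·0.303/4.75×10^-7 = 2.40×10^6 → turbulent
ε/D = 0.21/303 = 6.93×10^-4
Swamee-Jain: f = 0.01822
h_f = f(L/D)V²/(2g) = 0.01822·(143/0.303)·3.758²/(2·9.81) = 6.191 m
Δp = ρg·h_f = 720.0·9.81·6.191 = 43.73 kPa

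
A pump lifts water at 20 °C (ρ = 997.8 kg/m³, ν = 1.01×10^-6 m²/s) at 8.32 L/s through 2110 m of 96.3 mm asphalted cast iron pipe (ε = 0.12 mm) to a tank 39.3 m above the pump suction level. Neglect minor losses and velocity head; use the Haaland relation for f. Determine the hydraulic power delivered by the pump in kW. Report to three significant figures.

V = 4Q/(πD²) = 1.142 m/s; Re = 1.09×10^5; ε/D = 0.00125; f = 0.02264
h_f = f(L/D)V²/2g = 32.99 m
Total head H = z + h_f = 39.3 + 32.99 = 72.29 m
P_hyd = ρgQH = 997.8·9.81·0.00832·72.29 = 5.887 kW

P_hyd ≈ 5.89 kW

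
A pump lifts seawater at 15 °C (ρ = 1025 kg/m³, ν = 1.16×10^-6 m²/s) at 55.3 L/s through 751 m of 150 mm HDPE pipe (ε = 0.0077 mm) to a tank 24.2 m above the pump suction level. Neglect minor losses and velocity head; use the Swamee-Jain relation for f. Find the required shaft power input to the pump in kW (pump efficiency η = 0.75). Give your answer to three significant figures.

V = 4Q/(πD²) = 3.129 m/s; Re = 4.05×10^5; ε/D = 5.13×10^-5; f = 0.01428
h_f = f(L/D)V²/2g = 35.69 m
Total head H = z + h_f = 24.2 + 35.69 = 59.89 m
P_hyd = ρgQH = 1025·9.81·0.0553·59.89 = 33.30 kW
P_shaft = P_hyd/η = 33.30/0.75 = 44.40 kW

P_shaft ≈ 44.4 kW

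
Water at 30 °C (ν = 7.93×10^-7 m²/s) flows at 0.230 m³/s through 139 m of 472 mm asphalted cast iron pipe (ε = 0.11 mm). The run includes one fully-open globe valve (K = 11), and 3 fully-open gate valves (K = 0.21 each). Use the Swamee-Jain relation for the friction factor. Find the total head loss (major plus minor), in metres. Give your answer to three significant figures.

V = 4Q/(πD²) = 1.314 m/s; V²/2g = 0.08807 m
Re = 7.82×10^5, ε/D = 2.33×10^-4 → f = 0.01533 (Swamee-Jain)
Major: h_f = f(L/D)·V²/2g = 0.01533·294.5·0.08807 = 0.3975 m
Minor: ΣK = 11.6; h_m = ΣK·V²/2g = 1.024 m
Total H_L = 0.3975 + 1.024 = 1.422 m

H_L ≈ 1.42 m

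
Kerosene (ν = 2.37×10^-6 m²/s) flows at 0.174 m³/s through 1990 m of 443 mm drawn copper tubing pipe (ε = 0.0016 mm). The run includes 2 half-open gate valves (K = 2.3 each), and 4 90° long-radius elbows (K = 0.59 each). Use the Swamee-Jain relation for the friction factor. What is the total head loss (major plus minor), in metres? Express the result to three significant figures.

V = 4Q/(πD²) = 1.129 m/s; V²/2g = 0.06495 m
Re = 2.11×10^5, ε/D = 3.61×10^-6 → f = 0.01541 (Swamee-Jain)
Major: h_f = f(L/D)·V²/2g = 0.01541·4492·0.06495 = 4.495 m
Minor: ΣK = 6.96; h_m = ΣK·V²/2g = 0.4521 m
Total H_L = 4.495 + 0.4521 = 4.947 m

H_L ≈ 4.95 m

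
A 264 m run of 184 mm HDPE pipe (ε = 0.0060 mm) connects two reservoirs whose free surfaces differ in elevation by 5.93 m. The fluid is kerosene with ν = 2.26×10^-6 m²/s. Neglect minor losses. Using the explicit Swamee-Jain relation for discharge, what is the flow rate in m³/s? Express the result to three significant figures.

Swamee-Jain (Type II): Q = -0.965·√(gD⁵h_f/L)·ln[ε/(3.7D) + √(3.17ν²L/(gD³h_f))]
√(gD⁵h_f/L) = √(9.81·0.184⁵·5.93/264) = 0.006817
ε/(3.7D) = 8.81×10^-6; √(3.17ν²L/(gD³h_f)) = 1.09×10^-4
Q = -0.965·0.006817·ln(1.174×10^-4) = 0.05953 m³/s
Check: V = 2.24 m/s, Re = 1.82×10^5, f = 0.01610, h_f = 5.90 m ≈ 5.93 m ✓

Q ≈ 0.0595 m³/s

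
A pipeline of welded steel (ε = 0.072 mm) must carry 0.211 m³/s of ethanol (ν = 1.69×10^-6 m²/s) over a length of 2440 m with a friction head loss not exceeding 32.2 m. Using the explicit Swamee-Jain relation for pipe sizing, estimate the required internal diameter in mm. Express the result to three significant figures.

D ≈ 342 mm

Swamee-Jain (Type III): D = 0.66·[ε^1.25·(LQ²/(gh_f))^4.75 + ν·Q^9.4·(L/(gh_f))^5.2]^0.04
LQ²/(gh_f) = 0.3439; L/(gh_f) = 7.724
Term 1 = ε^1.25·(…)^4.75 = 4.17×10^-8; Term 2 = ν·Q^9.4·(…)^5.2 = 3.11×10^-8
D = 0.66·(4.17×10^-8 + 3.11×10^-8)^0.04 = 0.3420 m = 342 mm
Check: V = 2.30 m/s, Re = 4.65×10^5, f = 0.01571, h_f = 30.1 m ≈ 32.2 m ✓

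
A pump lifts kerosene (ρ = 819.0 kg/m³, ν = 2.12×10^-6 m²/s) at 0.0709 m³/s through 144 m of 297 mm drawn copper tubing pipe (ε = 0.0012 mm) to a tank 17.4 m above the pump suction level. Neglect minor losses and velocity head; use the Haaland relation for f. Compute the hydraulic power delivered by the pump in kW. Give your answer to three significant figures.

V = 4Q/(πD²) = 1.023 m/s; Re = 1.43×10^5; ε/D = 4.04×10^-6; f = 0.01657
h_f = f(L/D)V²/2g = 0.4289 m
Total head H = z + h_f = 17.4 + 0.4289 = 17.83 m
P_hyd = ρgQH = 819.0·9.81·0.0709·17.83 = 10.16 kW

P_hyd ≈ 10.2 kW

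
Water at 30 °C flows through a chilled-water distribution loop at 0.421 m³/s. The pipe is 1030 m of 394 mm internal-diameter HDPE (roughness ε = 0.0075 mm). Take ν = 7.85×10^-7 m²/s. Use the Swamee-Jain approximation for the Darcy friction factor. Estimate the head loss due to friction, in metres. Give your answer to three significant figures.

V = 4Q/(πD²) = 4·0.421/(π·0.394²) = 3.453 m/s
Re = VD/ν = 3.453·0.394/7.85×10^-7 = 1.73×10^6 → turbulent
ε/D = 0.0075/394 = 1.90×10^-5
Swamee-Jain: f = 0.01122
h_f = f(L/D)V²/(2g) = 0.01122·(1030/0.394)·3.453²/(2·9.81) = 17.83 m

h_f ≈ 17.8 m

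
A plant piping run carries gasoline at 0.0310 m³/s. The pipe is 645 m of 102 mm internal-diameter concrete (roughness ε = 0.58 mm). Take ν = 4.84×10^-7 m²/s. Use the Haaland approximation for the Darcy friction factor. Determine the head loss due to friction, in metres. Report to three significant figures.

V = 4Q/(πD²) = 4·0.0310/(π·0.102²) = 3.794 m/s
Re = VD/ν = 3.794·0.102/4.84×10^-7 = 8.00×10^5 → turbulent
ε/D = 0.58/102 = 0.00569
Haaland: f = 0.03175
h_f = f(L/D)V²/(2g) = 0.03175·(645/0.102)·3.794²/(2·9.81) = 147.3 m

h_f ≈ 147 m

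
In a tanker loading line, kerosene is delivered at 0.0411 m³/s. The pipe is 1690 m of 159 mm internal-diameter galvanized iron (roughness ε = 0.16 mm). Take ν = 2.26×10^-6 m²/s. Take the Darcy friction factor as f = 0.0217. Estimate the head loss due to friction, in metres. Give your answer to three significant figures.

h_f ≈ 50.4 m

V = 4Q/(πD²) = 4·0.0411/(π·0.159²) = 2.070 m/s
h_f = f(L/D)V²/(2g) = 0.02170·(1690/0.159)·2.070²/(2·9.81) = 50.37 m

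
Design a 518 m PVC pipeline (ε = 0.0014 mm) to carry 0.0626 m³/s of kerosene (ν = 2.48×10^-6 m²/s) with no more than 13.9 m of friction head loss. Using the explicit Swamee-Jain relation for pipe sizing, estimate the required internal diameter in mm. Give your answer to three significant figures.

D ≈ 183 mm

Swamee-Jain (Type III): D = 0.66·[ε^1.25·(LQ²/(gh_f))^4.75 + ν·Q^9.4·(L/(gh_f))^5.2]^0.04
LQ²/(gh_f) = 0.01489; L/(gh_f) = 3.799
Term 1 = ε^1.25·(…)^4.75 = 1.01×10^-16; Term 2 = ν·Q^9.4·(…)^5.2 = 1.25×10^-14
D = 0.66·(1.01×10^-16 + 1.25×10^-14)^0.04 = 0.1835 m = 183 mm
Check: V = 2.37 m/s, Re = 1.75×10^5, f = 0.01601, h_f = 12.9 m ≈ 13.9 m ✓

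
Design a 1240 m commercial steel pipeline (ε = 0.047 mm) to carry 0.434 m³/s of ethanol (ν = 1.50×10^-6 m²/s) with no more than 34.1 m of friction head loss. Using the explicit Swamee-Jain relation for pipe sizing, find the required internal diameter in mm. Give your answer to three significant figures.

D ≈ 383 mm

Swamee-Jain (Type III): D = 0.66·[ε^1.25·(LQ²/(gh_f))^4.75 + ν·Q^9.4·(L/(gh_f))^5.2]^0.04
LQ²/(gh_f) = 0.6982; L/(gh_f) = 3.707
Term 1 = ε^1.25·(…)^4.75 = 7.06×10^-7; Term 2 = ν·Q^9.4·(…)^5.2 = 5.34×10^-7
D = 0.66·(7.06×10^-7 + 5.34×10^-7)^0.04 = 0.3831 m = 383 mm
Check: V = 3.77 m/s, Re = 9.62×10^5, f = 0.01387, h_f = 32.4 m ≈ 34.1 m ✓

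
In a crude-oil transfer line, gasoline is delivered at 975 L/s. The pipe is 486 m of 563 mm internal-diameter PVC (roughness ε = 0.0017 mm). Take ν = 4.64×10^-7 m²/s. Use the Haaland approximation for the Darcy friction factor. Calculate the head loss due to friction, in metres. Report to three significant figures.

V = 4Q/(πD²) = 4·0.975/(π·0.563²) = 3.916 m/s
Re = VD/ν = 3.916·0.563/4.64×10^-7 = 4.75×10^6 → turbulent
ε/D = 0.0017/563 = 3.02×10^-6
Haaland: f = 0.009211
h_f = f(L/D)V²/(2g) = 0.009211·(486/0.563)·3.916²/(2·9.81) = 6.216 m

h_f ≈ 6.22 m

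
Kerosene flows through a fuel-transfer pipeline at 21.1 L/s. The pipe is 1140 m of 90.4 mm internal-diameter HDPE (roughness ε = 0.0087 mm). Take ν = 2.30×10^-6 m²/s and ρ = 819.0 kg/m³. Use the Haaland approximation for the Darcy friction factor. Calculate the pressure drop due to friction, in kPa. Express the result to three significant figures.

V = 4Q/(πD²) = 4·0.0211/(π·0.0904²) = 3.287 m/s
Re = VD/ν = 3.287·0.0904/2.30×10^-6 = 1.29×10^5 → turbulent
ε/D = 0.0087/90.4 = 9.62×10^-5
Haaland: f = 0.01741
h_f = f(L/D)V²/(2g) = 0.01741·(1140/0.0904)·3.287²/(2·9.81) = 120.9 m
Δp = ρg·h_f = 819.0·9.81·120.9 = 971.5 kPa

Δp ≈ 971 kPa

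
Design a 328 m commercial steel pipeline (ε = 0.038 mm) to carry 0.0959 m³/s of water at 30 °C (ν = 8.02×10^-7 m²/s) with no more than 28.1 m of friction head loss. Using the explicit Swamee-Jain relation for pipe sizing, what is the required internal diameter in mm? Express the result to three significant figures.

D ≈ 170 mm

Swamee-Jain (Type III): D = 0.66·[ε^1.25·(LQ²/(gh_f))^4.75 + ν·Q^9.4·(L/(gh_f))^5.2]^0.04
LQ²/(gh_f) = 0.01094; L/(gh_f) = 1.190
Term 1 = ε^1.25·(…)^4.75 = 1.45×10^-15; Term 2 = ν·Q^9.4·(…)^5.2 = 5.32×10^-16
D = 0.66·(1.45×10^-15 + 5.32×10^-16)^0.04 = 0.1704 m = 170 mm
Check: V = 4.21 m/s, Re = 8.94×10^5, f = 0.01511, h_f = 26.2 m ≈ 28.1 m ✓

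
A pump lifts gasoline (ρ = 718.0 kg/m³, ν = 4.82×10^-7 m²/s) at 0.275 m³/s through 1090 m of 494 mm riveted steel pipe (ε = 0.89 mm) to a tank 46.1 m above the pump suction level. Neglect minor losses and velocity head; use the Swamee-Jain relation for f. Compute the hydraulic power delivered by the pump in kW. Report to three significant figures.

P_hyd ≈ 99.6 kW

V = 4Q/(πD²) = 1.435 m/s; Re = 1.47×10^6; ε/D = 0.00180; f = 0.02298
h_f = f(L/D)V²/2g = 5.320 m
Total head H = z + h_f = 46.1 + 5.320 = 51.42 m
P_hyd = ρgQH = 718.0·9.81·0.275·51.42 = 99.60 kW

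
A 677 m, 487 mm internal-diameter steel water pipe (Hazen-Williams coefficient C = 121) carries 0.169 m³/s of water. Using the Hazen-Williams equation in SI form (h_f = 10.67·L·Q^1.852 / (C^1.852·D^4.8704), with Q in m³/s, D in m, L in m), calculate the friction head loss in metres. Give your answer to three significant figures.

h_f ≈ 1.24 m

h_f = 10.67·677·0.169^1.852 / (121^1.852·0.487^4.8704) = 1.240 m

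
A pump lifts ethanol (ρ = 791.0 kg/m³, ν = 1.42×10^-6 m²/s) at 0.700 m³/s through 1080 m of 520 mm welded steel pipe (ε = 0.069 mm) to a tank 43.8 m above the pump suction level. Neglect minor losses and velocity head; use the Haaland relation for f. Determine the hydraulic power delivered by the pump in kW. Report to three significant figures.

P_hyd ≈ 323 kW

V = 4Q/(πD²) = 3.296 m/s; Re = 1.21×10^6; ε/D = 1.33×10^-4; f = 0.01362
h_f = f(L/D)V²/2g = 15.66 m
Total head H = z + h_f = 43.8 + 15.66 = 59.46 m
P_hyd = ρgQH = 791.0·9.81·0.700·59.46 = 323.0 kW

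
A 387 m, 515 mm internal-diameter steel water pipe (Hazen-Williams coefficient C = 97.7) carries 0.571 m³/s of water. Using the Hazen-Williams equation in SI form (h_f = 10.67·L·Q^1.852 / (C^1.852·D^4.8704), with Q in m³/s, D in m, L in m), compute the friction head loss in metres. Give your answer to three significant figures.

h_f ≈ 7.65 m

h_f = 10.67·387·0.571^1.852 / (97.7^1.852·0.515^4.8704) = 7.647 m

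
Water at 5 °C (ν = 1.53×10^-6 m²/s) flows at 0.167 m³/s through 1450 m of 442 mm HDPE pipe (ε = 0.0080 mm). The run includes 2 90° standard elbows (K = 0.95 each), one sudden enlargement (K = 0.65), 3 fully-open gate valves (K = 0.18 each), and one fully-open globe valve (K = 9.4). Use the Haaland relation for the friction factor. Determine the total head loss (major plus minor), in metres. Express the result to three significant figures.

V = 4Q/(πD²) = 1.088 m/s; V²/2g = 0.06038 m
Re = 3.14×10^5, ε/D = 1.81×10^-5 → f = 0.01437 (Haaland)
Major: h_f = f(L/D)·V²/2g = 0.01437·3281·0.06038 = 2.847 m
Minor: ΣK = 12.5; h_m = ΣK·V²/2g = 0.7541 m
Total H_L = 2.847 + 0.7541 = 3.601 m

H_L ≈ 3.60 m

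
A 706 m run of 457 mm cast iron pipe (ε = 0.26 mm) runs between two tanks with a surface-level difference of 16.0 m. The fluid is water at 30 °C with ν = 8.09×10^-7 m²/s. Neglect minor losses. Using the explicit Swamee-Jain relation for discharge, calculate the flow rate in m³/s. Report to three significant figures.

Swamee-Jain (Type II): Q = -0.965·√(gD⁵h_f/L)·ln[ε/(3.7D) + √(3.17ν²L/(gD³h_f))]
√(gD⁵h_f/L) = √(9.81·0.457⁵·16.0/706) = 0.06657
ε/(3.7D) = 1.54×10^-4; √(3.17ν²L/(gD³h_f)) = 9.89×10^-6
Q = -0.965·0.06657·ln(1.637×10^-4) = 0.5600 m³/s
Check: V = 3.41 m/s, Re = 1.93×10^6, f = 0.01751, h_f = 16.1 m ≈ 16.0 m ✓

Q ≈ 0.560 m³/s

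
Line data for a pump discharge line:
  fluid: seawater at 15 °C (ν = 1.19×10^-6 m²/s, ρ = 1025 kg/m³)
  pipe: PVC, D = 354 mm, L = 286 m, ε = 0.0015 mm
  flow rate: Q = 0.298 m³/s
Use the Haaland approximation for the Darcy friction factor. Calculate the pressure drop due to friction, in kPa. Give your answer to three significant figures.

V = 4Q/(πD²) = 4·0.298/(π·0.354²) = 3.028 m/s
Re = VD/ν = 3.028·0.354/1.19×10^-6 = 9.01×10^5 → turbulent
ε/D = 0.0015/354 = 4.24×10^-6
Haaland: f = 0.01186
h_f = f(L/D)V²/(2g) = 0.01186·(286/0.354)·3.028²/(2·9.81) = 4.477 m
Δp = ρg·h_f = 1025·9.81·4.477 = 45.01 kPa

Δp ≈ 45.0 kPa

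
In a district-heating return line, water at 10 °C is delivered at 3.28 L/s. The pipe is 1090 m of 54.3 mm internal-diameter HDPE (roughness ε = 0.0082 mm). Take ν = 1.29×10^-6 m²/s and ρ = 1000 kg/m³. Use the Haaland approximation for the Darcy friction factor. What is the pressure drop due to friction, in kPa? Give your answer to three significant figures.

V = 4Q/(πD²) = 4·0.00328/(π·0.0543²) = 1.416 m/s
Re = VD/ν = 1.416·0.0543/1.29×10^-6 = 5.96×10^4 → turbulent
ε/D = 0.0082/54.3 = 1.51×10^-4
Haaland: f = 0.02041
h_f = f(L/D)V²/(2g) = 0.02041·(1090/0.0543)·1.416²/(2·9.81) = 41.89 m
Δp = ρg·h_f = 1000·9.81·41.89 = 410.9 kPa

Δp ≈ 411 kPa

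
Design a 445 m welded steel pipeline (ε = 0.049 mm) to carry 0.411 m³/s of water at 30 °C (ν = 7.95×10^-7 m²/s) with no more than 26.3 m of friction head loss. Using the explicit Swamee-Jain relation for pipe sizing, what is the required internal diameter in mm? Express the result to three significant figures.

Swamee-Jain (Type III): D = 0.66·[ε^1.25·(LQ²/(gh_f))^4.75 + ν·Q^9.4·(L/(gh_f))^5.2]^0.04
LQ²/(gh_f) = 0.2914; L/(gh_f) = 1.725
Term 1 = ε^1.25·(…)^4.75 = 1.17×10^-8; Term 2 = ν·Q^9.4·(…)^5.2 = 3.17×10^-9
D = 0.66·(1.17×10^-8 + 3.17×10^-9)^0.04 = 0.3210 m = 321 mm
Check: V = 5.08 m/s, Re = 2.05×10^6, f = 0.01369, h_f = 25.0 m ≈ 26.3 m ✓

D ≈ 321 mm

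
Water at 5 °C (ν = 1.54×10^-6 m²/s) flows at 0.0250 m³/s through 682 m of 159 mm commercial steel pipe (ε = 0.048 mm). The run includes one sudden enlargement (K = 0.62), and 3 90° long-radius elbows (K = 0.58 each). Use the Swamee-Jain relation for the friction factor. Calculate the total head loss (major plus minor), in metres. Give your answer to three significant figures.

V = 4Q/(πD²) = 1.259 m/s; V²/2g = 0.08080 m
Re = 1.30×10^5, ε/D = 3.02×10^-4 → f = 0.01879 (Swamee-Jain)
Major: h_f = f(L/D)·V²/2g = 0.01879·4289·0.08080 = 6.511 m
Minor: ΣK = 2.36; h_m = ΣK·V²/2g = 0.1907 m
Total H_L = 6.511 + 0.1907 = 6.702 m

H_L ≈ 6.70 m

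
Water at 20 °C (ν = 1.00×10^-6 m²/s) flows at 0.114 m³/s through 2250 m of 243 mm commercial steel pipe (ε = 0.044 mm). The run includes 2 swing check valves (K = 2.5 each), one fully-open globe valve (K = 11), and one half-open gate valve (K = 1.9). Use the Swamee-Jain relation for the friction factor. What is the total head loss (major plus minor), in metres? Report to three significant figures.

V = 4Q/(πD²) = 2.458 m/s; V²/2g = 0.3080 m
Re = 5.97×10^5, ε/D = 1.81×10^-4 → f = 0.01510 (Swamee-Jain)
Major: h_f = f(L/D)·V²/2g = 0.01510·9259·0.3080 = 43.05 m
Minor: ΣK = 17.9; h_m = ΣK·V²/2g = 5.513 m
Total H_L = 43.05 + 5.513 = 48.57 m

H_L ≈ 48.6 m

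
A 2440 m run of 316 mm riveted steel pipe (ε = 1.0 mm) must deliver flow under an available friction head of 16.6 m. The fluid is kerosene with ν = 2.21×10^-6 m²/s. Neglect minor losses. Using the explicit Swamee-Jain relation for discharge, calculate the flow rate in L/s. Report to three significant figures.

Swamee-Jain (Type II): Q = -0.965·√(gD⁵h_f/L)·ln[ε/(3.7D) + √(3.17ν²L/(gD³h_f))]
√(gD⁵h_f/L) = √(9.81·0.316⁵·16.6/2440) = 0.01450
ε/(3.7D) = 8.55×10^-4; √(3.17ν²L/(gD³h_f)) = 8.57×10^-5
Q = -0.965·0.01450·ln(9.410×10^-4) = 0.09752 m³/s
Check: V = 1.24 m/s, Re = 1.78×10^5, f = 0.02748, h_f = 16.7 m ≈ 16.6 m ✓

Q ≈ 97.5 L/s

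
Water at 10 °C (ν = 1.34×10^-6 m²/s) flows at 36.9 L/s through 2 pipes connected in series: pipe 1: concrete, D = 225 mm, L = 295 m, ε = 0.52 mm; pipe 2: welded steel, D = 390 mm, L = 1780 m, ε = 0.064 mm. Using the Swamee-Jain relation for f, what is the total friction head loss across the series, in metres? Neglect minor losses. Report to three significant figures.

H ≈ 1.90 m

Pipe 1: V = 0.9281 m/s, Re = 1.56×10^5, ε/D = 0.00231, f = 0.02557, h_1 = f(L/D)V²/2g = 1.471 m
Pipe 2: V = 0.3089 m/s, Re = 8.99×10^4, ε/D = 1.64×10^-4, f = 0.01916, h_2 = f(L/D)V²/2g = 0.4252 m
Series → Q common, losses add: H = Σh = 1.897 m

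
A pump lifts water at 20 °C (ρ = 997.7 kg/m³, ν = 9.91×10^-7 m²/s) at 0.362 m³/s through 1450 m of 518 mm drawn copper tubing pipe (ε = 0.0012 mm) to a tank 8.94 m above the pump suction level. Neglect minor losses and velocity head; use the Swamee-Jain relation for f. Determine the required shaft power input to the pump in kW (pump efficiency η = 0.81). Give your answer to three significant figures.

P_shaft ≈ 61.0 kW

V = 4Q/(πD²) = 1.718 m/s; Re = 8.98×10^5; ε/D = 2.32×10^-6; f = 0.01188
h_f = f(L/D)V²/2g = 4.999 m
Total head H = z + h_f = 8.94 + 4.999 = 13.94 m
P_hyd = ρgQH = 997.7·9.81·0.362·13.94 = 49.39 kW
P_shaft = P_hyd/η = 49.39/0.81 = 60.97 kW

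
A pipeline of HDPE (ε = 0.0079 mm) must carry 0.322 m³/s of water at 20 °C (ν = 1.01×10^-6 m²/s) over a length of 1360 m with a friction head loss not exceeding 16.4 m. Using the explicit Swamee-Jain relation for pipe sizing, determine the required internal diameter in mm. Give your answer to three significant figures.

Swamee-Jain (Type III): D = 0.66·[ε^1.25·(LQ²/(gh_f))^4.75 + ν·Q^9.4·(L/(gh_f))^5.2]^0.04
LQ²/(gh_f) = 0.8765; L/(gh_f) = 8.453
Term 1 = ε^1.25·(…)^4.75 = 2.24×10^-7; Term 2 = ν·Q^9.4·(…)^5.2 = 1.58×10^-6
D = 0.66·(2.24×10^-7 + 1.58×10^-6)^0.04 = 0.3889 m = 389 mm
Check: V = 2.71 m/s, Re = 1.04×10^6, f = 0.01202, h_f = 15.7 m ≈ 16.4 m ✓

D ≈ 389 mm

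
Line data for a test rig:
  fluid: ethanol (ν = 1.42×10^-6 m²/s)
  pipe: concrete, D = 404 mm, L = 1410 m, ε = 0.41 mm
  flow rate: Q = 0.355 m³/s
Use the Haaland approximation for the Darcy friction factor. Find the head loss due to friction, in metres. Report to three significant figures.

h_f ≈ 27.4 m

V = 4Q/(πD²) = 4·0.355/(π·0.404²) = 2.769 m/s
Re = VD/ν = 2.769·0.404/1.42×10^-6 = 7.88×10^5 → turbulent
ε/D = 0.41/404 = 0.00101
Haaland: f = 0.02008
h_f = f(L/D)V²/(2g) = 0.02008·(1410/0.404)·2.769²/(2·9.81) = 27.39 m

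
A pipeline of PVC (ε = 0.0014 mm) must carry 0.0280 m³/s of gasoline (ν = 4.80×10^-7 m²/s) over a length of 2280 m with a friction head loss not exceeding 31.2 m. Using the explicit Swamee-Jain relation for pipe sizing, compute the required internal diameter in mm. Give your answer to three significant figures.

Swamee-Jain (Type III): D = 0.66·[ε^1.25·(LQ²/(gh_f))^4.75 + ν·Q^9.4·(L/(gh_f))^5.2]^0.04
LQ²/(gh_f) = 0.005840; L/(gh_f) = 7.449
Term 1 = ε^1.25·(…)^4.75 = 1.18×10^-18; Term 2 = ν·Q^9.4·(…)^5.2 = 4.16×10^-17
D = 0.66·(1.18×10^-18 + 4.16×10^-17)^0.04 = 0.1462 m = 146 mm
Check: V = 1.67 m/s, Re = 5.08×10^5, f = 0.01321, h_f = 29.3 m ≈ 31.2 m ✓

D ≈ 146 mm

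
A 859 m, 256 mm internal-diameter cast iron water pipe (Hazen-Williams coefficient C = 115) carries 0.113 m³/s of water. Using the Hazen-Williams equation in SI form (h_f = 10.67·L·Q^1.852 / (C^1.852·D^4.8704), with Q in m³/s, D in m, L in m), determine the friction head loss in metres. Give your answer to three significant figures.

h_f ≈ 18.8 m

h_f = 10.67·859·0.113^1.852 / (115^1.852·0.256^4.8704) = 18.80 m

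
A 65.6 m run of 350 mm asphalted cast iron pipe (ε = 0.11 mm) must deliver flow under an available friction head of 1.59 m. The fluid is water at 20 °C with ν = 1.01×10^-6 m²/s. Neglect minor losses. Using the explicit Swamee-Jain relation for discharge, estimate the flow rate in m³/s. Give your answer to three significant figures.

Swamee-Jain (Type II): Q = -0.965·√(gD⁵h_f/L)·ln[ε/(3.7D) + √(3.17ν²L/(gD³h_f))]
√(gD⁵h_f/L) = √(9.81·0.350⁵·1.59/65.6) = 0.03534
ε/(3.7D) = 8.49×10^-5; √(3.17ν²L/(gD³h_f)) = 1.78×10^-5
Q = -0.965·0.03534·ln(1.028×10^-4) = 0.3132 m³/s
Check: V = 3.25 m/s, Re = 1.13×10^6, f = 0.01581, h_f = 1.60 m ≈ 1.59 m ✓

Q ≈ 0.313 m³/s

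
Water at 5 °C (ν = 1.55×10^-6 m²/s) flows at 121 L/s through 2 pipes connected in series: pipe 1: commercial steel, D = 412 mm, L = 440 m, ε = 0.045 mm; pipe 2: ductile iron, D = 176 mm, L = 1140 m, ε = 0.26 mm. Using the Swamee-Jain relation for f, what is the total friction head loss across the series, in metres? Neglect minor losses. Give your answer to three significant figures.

H ≈ 182 m

Pipe 1: V = 0.9076 m/s, Re = 2.41×10^5, ε/D = 1.09×10^-4, f = 0.01601, h_1 = f(L/D)V²/2g = 0.7177 m
Pipe 2: V = 4.974 m/s, Re = 5.65×10^5, ε/D = 0.00148, f = 0.02216, h_2 = f(L/D)V²/2g = 180.9 m
Series → Q common, losses add: H = Σh = 181.7 m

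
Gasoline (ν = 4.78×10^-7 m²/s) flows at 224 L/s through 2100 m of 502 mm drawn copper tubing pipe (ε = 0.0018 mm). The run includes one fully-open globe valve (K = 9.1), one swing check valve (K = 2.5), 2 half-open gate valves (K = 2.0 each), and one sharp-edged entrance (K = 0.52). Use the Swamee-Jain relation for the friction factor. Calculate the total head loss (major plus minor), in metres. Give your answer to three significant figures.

H_L ≈ 4.16 m

V = 4Q/(πD²) = 1.132 m/s; V²/2g = 0.06528 m
Re = 1.19×10^6, ε/D = 3.59×10^-6 → f = 0.01138 (Swamee-Jain)
Major: h_f = f(L/D)·V²/2g = 0.01138·4183·0.06528 = 3.107 m
Minor: ΣK = 16.1; h_m = ΣK·V²/2g = 1.052 m
Total H_L = 3.107 + 1.052 = 4.159 m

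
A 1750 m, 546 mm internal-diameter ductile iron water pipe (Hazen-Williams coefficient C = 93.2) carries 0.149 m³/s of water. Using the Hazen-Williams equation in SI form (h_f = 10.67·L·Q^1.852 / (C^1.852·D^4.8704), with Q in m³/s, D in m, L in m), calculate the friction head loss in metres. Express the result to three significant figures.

h_f ≈ 2.36 m

h_f = 10.67·1750·0.149^1.852 / (93.2^1.852·0.546^4.8704) = 2.358 m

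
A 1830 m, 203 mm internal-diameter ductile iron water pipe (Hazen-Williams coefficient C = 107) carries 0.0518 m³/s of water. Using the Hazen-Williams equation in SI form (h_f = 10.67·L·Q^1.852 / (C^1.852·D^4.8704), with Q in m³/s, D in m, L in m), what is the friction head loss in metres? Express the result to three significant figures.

h_f ≈ 33.4 m

h_f = 10.67·1830·0.0518^1.852 / (107^1.852·0.203^4.8704) = 33.41 m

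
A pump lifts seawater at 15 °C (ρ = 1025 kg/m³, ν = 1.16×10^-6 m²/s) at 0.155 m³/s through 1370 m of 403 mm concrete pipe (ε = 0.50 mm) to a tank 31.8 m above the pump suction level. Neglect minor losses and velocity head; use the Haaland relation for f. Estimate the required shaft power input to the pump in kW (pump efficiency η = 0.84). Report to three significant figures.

V = 4Q/(πD²) = 1.215 m/s; Re = 4.22×10^5; ε/D = 0.00124; f = 0.02128
h_f = f(L/D)V²/2g = 5.444 m
Total head H = z + h_f = 31.8 + 5.444 = 37.24 m
P_hyd = ρgQH = 1025·9.81·0.155·37.24 = 58.05 kW
P_shaft = P_hyd/η = 58.05/0.84 = 69.10 kW

P_shaft ≈ 69.1 kW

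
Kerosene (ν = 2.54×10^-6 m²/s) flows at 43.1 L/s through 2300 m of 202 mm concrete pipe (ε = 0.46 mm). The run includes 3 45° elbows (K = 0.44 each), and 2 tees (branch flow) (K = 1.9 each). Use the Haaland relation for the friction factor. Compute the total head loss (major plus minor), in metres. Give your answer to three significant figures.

H_L ≈ 27.3 m

V = 4Q/(πD²) = 1.345 m/s; V²/2g = 0.09219 m
Re = 1.07×10^5, ε/D = 0.00228 → f = 0.02561 (Haaland)
Major: h_f = f(L/D)·V²/2g = 0.02561·11386·0.09219 = 26.88 m
Minor: ΣK = 5.12; h_m = ΣK·V²/2g = 0.4720 m
Total H_L = 26.88 + 0.4720 = 27.35 m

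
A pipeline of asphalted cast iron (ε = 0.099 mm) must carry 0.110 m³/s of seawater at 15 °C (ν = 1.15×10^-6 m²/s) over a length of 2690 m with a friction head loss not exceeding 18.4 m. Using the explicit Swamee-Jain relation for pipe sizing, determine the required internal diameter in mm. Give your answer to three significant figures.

Swamee-Jain (Type III): D = 0.66·[ε^1.25·(LQ²/(gh_f))^4.75 + ν·Q^9.4·(L/(gh_f))^5.2]^0.04
LQ²/(gh_f) = 0.1803; L/(gh_f) = 14.90
Term 1 = ε^1.25·(…)^4.75 = 2.89×10^-9; Term 2 = ν·Q^9.4·(…)^5.2 = 1.42×10^-9
D = 0.66·(2.89×10^-9 + 1.42×10^-9)^0.04 = 0.3054 m = 305 mm
Check: V = 1.50 m/s, Re = 3.99×10^5, f = 0.01683, h_f = 17.0 m ≈ 18.4 m ✓

D ≈ 305 mm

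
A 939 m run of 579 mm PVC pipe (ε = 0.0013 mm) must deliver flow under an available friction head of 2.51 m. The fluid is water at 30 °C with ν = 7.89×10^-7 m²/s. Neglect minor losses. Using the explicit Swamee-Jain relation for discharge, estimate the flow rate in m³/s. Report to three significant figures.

Swamee-Jain (Type II): Q = -0.965·√(gD⁵h_f/L)·ln[ε/(3.7D) + √(3.17ν²L/(gD³h_f))]
√(gD⁵h_f/L) = √(9.81·0.579⁵·2.51/939) = 0.04131
ε/(3.7D) = 6.07×10^-7; √(3.17ν²L/(gD³h_f)) = 1.97×10^-5
Q = -0.965·0.04131·ln(2.030×10^-5) = 0.4307 m³/s
Check: V = 1.64 m/s, Re = 1.20×10^6, f = 0.01132, h_f = 2.50 m ≈ 2.51 m ✓

Q ≈ 0.431 m³/s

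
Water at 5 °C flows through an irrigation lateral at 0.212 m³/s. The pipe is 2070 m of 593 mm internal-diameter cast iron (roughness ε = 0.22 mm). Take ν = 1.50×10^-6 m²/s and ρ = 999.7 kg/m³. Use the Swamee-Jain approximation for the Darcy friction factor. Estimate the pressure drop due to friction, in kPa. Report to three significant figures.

V = 4Q/(πD²) = 4·0.212/(π·0.593²) = 0.7676 m/s
Re = VD/ν = 0.7676·0.593/1.50×10^-6 = 3.03×10^5 → turbulent
ε/D = 0.22/593 = 3.71×10^-4
Swamee-Jain: f = 0.01752
h_f = f(L/D)V²/(2g) = 0.01752·(2070/0.593)·0.7676²/(2·9.81) = 1.837 m
Δp = ρg·h_f = 999.7·9.81·1.837 = 18.02 kPa

Δp ≈ 18.0 kPa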